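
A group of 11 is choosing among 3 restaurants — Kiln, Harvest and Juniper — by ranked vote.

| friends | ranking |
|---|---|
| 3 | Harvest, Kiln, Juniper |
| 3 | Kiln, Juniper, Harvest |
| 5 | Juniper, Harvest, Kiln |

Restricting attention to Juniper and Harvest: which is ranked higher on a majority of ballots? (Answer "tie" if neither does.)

Ballots ranking Juniper above Harvest: 3 + 5 = 8.
Ballots ranking Harvest above Juniper: 11 − 8 = 3.
Juniper wins the head-to-head 8–3.

Juniper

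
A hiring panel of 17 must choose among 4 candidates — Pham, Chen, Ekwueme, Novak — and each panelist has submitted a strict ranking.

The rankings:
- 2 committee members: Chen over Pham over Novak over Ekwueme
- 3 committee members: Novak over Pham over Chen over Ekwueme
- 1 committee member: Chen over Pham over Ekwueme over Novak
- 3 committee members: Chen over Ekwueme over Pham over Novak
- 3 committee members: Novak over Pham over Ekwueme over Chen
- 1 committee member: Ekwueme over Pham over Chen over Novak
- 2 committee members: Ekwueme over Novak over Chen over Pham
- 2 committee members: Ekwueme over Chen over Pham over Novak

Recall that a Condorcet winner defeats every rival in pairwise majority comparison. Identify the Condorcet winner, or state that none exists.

Pairwise majorities:
Pham vs Chen: 7 to 10, Chen.
Pham vs Ekwueme: 2+3+1+3 = 9 for Pham, 8 for Ekwueme — Pham by 9–8.
Pham vs Novak: 9 to 8, Pham.
Chen vs Ekwueme: Chen is ranked higher on 2+3+1+3 = 9 ballots, Ekwueme on 8. Chen wins 9–8.
Chen vs Novak: 9 to 8, Chen.
Ekwueme vs Novak: 1+3+1+2+2 = 9 for Ekwueme, 8 for Novak — Ekwueme by 9–8.
Chen wins every pairwise contest, so Chen is the Condorcet winner.

Chen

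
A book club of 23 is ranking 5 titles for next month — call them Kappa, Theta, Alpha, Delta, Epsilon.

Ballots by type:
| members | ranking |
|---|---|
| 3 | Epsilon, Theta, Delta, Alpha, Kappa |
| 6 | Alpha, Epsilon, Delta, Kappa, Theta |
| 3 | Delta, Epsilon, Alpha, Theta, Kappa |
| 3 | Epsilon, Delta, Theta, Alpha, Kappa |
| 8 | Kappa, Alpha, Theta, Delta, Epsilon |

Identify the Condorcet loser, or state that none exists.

Pairwise majorities:
Kappa vs Theta: Kappa, 14–9.
Kappa vs Alpha: Alpha wins 15–8.
Kappa vs Delta: 8 to 15, Delta.
Kappa–Epsilon: Epsilon 15–8.
Theta–Alpha: Alpha 17–6.
Theta vs Delta: Delta wins 12–11.
Theta–Epsilon: Epsilon 15–8.
Alpha vs Delta: Alpha, 14–9.
Alpha vs Epsilon: 6+8 = 14 for Alpha, 9 for Epsilon — Alpha by 14–9.
Delta–Epsilon: Epsilon 12–11.
Theta loses to every other book — it is the Condorcet loser.

Theta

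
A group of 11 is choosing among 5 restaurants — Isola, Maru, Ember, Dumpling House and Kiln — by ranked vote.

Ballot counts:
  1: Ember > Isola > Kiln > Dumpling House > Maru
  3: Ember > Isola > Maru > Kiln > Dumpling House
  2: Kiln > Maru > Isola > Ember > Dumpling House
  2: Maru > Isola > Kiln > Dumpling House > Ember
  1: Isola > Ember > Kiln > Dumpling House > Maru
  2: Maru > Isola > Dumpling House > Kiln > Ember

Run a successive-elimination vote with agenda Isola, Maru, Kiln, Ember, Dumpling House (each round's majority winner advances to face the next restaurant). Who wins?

Maru

Round 1: Isola vs Maru — 5–6, Maru advances.
Round 2: Maru vs Kiln — 7–4, Maru advances.
Round 3: Maru vs Ember — 6–5, Maru advances.
Round 4: Maru vs Dumpling House — 9–2, Maru advances.
Maru survives the agenda.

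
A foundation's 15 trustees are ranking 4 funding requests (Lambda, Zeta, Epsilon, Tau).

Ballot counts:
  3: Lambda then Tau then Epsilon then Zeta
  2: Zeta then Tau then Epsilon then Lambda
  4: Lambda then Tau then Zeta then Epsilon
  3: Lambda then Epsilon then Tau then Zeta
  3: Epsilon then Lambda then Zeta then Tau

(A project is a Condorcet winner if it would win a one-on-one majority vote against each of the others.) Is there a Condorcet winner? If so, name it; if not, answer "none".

Pairwise majorities:
Lambda vs Zeta: 3+4+3+3 = 13 for Lambda, 2 for Zeta — Lambda by 13–2.
Lambda vs Epsilon: 3+4+3 = 10 for Lambda, 5 for Epsilon — Lambda by 10–5.
Lambda vs Tau: Lambda is ranked higher on 3+4+3+3 = 13 ballots, Tau on 2. Lambda wins 13–2.
Zeta vs Epsilon: 6 to 9, Epsilon.
Zeta vs Tau: 5 to 10, Tau.
Epsilon vs Tau: 6 to 9, Tau.
Only Lambda has no losses; Lambda is the Condorcet winner.

Lambda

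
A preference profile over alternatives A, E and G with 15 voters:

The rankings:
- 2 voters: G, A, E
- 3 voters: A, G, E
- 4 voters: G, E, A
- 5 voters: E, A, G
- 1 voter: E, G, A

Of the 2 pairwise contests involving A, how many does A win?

A against each rival (15 voters):
A vs E: E, 10–5.
A vs G: A, 8–7.
A beats G; loses to E — 1 pairwise win.

1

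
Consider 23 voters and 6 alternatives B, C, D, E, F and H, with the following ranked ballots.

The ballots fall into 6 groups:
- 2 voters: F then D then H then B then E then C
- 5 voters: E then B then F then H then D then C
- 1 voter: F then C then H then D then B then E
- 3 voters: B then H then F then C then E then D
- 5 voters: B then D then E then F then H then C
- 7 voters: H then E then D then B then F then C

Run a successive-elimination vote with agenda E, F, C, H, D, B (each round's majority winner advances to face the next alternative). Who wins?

B

Round 1: E vs F — 17–6, E advances.
Round 2: E vs C — 19–4, E advances.
Round 3: E vs H — 10–13, H advances.
Round 4: H vs D — 16–7, H advances.
Round 5: H vs B — 10–13, B advances.
The agenda winner is B.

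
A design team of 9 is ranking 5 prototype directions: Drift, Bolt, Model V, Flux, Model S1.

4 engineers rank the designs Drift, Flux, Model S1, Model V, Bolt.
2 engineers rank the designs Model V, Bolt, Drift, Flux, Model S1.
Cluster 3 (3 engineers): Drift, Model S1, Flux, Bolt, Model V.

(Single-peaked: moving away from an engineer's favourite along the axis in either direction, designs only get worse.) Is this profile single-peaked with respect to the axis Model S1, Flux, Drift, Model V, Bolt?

no

Axis positions: Model S1=1, Flux=2, Drift=3, Model V=4, Bolt=5.
Cluster 1 (peak Drift at position 3): ranking walks positions 3-2-1-4-5, expanding outward from the peak — single-peaked.
Cluster 2 (peak Model V at position 4): ranking walks positions 4-5-3-2-1, expanding outward from the peak — single-peaked.
Cluster 3: ranking walks positions 3-1-2-5-4; Model S1 is ranked above Flux even though Flux lies between Model S1 and the peak Drift on the axis — preferences dip and rise again. Not single-peaked.
Cluster 3 violates single-peakedness, so the profile is not single-peaked on this axis.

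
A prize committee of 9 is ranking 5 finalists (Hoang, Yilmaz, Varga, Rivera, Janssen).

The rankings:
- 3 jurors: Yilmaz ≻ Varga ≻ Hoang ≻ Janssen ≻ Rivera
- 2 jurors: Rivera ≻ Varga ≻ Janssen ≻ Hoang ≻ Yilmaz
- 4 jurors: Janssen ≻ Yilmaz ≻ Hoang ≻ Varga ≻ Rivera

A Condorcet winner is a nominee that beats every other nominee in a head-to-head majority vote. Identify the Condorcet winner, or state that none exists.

Head-to-head results (9 jurors):
Hoang vs Yilmaz: Yilmaz wins 7–2.
Hoang vs Varga: Varga wins 5–4.
Hoang vs Rivera: Hoang, 7–2.
Hoang vs Janssen: Janssen wins 6–3.
Yilmaz vs Varga: Yilmaz, 7–2.
Yilmaz–Rivera: Yilmaz 7–2.
Yilmaz–Janssen: Janssen 6–3.
Varga–Rivera: Varga 7–2.
Varga vs Janssen: Varga wins 5–4.
Rivera vs Janssen: Janssen, 7–2.
Every nominee loses at least once (Hoang loses to Yilmaz; Yilmaz loses to Janssen; Varga loses to Yilmaz; Rivera loses to Hoang; Janssen loses to Varga). The majority relation contains the cycle Yilmaz > Varga > Janssen > Yilmaz, so there is no Condorcet winner.

none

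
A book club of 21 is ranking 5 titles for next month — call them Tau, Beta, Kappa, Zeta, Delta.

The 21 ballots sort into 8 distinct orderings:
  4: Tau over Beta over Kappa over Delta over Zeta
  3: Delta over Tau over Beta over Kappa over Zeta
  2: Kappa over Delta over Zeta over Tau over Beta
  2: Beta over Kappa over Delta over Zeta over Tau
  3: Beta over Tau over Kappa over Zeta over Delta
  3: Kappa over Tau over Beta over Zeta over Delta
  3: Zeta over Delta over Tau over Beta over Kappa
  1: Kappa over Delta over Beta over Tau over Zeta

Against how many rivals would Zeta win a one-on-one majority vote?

0

Zeta against each rival (21 members):
Zeta–Tau: Tau 14–7.
Zeta–Beta: Beta 16–5.
Zeta vs Kappa: 3 to 18, Kappa.
Zeta–Delta: Delta 12–9.
Zeta beats no one; loses to Tau, Beta, Kappa, Delta — 0 pairwise wins.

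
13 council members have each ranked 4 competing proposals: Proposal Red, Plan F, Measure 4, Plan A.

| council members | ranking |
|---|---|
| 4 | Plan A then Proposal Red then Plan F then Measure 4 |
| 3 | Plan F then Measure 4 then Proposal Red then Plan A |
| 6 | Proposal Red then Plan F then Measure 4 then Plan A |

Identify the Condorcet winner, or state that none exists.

Proposal Red

Head-to-head results (13 council members):
Proposal Red vs Plan F: Proposal Red wins 10–3.
Proposal Red vs Measure 4: Proposal Red wins 10–3.
Proposal Red vs Plan A: Proposal Red wins 9–4.
Plan F vs Measure 4: Plan F, 13–0.
Plan F vs Plan A: Plan F wins 9–4.
Measure 4 vs Plan A: Measure 4 preferred on 3+6 = 9 ballots; Measure 4 wins 9–4.
Only Proposal Red has no losses; Proposal Red is the Condorcet winner.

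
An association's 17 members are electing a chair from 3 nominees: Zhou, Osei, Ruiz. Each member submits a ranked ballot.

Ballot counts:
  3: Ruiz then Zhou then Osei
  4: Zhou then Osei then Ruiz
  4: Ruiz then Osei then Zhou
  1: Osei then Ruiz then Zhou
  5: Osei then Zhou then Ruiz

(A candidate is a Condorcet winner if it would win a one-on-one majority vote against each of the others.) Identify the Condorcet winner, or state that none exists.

Osei

Check each pair by majority over 17 ballots:
Zhou vs Osei: 7 to 10, Osei.
Zhou vs Ruiz: 4+5 = 9 for Zhou, 8 for Ruiz — Zhou by 9–8.
Osei vs Ruiz: 10 to 7, Osei.
Only Osei has no losses; Osei is the Condorcet winner.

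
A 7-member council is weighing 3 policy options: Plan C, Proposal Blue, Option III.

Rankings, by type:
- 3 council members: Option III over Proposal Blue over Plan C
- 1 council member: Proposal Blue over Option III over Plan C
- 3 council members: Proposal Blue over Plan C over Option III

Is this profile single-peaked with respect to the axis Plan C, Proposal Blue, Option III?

yes

Axis positions: Plan C=1, Proposal Blue=2, Option III=3.
Type 1 (peak Option III at position 3): ranking walks positions 3-2-1, expanding outward from the peak — single-peaked.
Type 2 (peak Proposal Blue at position 2): ranking walks positions 2-3-1, expanding outward from the peak — single-peaked.
Type 3 (peak Proposal Blue at position 2): ranking walks positions 2-1-3, expanding outward from the peak — single-peaked.
Every ranking is single-peaked on this axis.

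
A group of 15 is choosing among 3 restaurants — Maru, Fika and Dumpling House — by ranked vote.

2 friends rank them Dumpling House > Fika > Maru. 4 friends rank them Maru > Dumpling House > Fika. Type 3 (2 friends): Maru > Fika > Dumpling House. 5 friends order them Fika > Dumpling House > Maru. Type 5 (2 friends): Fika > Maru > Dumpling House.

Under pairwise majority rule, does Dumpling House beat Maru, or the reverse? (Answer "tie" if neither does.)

Ballots ranking Dumpling House above Maru: 2 + 5 = 7.
Ballots ranking Maru above Dumpling House: 15 − 7 = 8.
Maru wins the head-to-head 8–7.

Maru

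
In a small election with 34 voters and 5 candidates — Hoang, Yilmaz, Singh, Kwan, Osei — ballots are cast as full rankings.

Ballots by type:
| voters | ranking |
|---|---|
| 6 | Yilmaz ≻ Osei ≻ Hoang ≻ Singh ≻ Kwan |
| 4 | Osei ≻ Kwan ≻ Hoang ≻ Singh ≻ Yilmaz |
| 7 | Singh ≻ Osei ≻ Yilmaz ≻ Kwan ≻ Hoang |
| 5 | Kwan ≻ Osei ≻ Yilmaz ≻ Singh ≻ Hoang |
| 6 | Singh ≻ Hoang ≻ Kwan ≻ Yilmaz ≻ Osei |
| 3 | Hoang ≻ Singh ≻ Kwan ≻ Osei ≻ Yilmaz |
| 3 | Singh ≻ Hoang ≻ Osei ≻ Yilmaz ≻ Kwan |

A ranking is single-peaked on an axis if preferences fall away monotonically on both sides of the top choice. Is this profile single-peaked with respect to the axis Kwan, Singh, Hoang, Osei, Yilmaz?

no

Axis positions: Kwan=1, Singh=2, Hoang=3, Osei=4, Yilmaz=5.
Type 1 (peak Yilmaz at position 5): ranking walks positions 5-4-3-2-1, expanding outward from the peak — single-peaked.
Type 2: ranking walks positions 4-1-3-2-5; Kwan is ranked above Hoang even though Hoang lies between Kwan and the peak Osei on the axis — preferences dip and rise again. Not single-peaked.
Type 3: ranking walks positions 2-4-5-1-3; Osei is ranked above Hoang even though Hoang lies between Osei and the peak Singh on the axis — preferences dip and rise again. Not single-peaked.
Type 4: ranking walks positions 1-4-5-2-3; Osei is ranked above Singh even though Singh lies between Osei and the peak Kwan on the axis — preferences dip and rise again. Not single-peaked.
Type 5: ranking walks positions 2-3-1-5-4; Yilmaz is ranked above Osei even though Osei lies between Yilmaz and the peak Singh on the axis — preferences dip and rise again. Not single-peaked.
Type 6 (peak Hoang at position 3): ranking walks positions 3-2-1-4-5, expanding outward from the peak — single-peaked.
Type 7 (peak Singh at position 2): ranking walks positions 2-3-4-5-1, expanding outward from the peak — single-peaked.
Type 2 violates single-peakedness, so the profile is not single-peaked on this axis.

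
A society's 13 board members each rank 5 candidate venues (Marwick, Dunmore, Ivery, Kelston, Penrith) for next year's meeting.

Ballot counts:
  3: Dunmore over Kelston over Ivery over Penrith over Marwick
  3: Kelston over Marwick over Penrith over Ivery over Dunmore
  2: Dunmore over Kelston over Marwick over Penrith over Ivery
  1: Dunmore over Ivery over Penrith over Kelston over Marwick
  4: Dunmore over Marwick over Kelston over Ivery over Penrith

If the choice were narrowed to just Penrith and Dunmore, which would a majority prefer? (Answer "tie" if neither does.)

Dunmore

Ballots ranking Penrith above Dunmore: 3.
Ballots ranking Dunmore above Penrith: 13 − 3 = 10.
Dunmore wins the head-to-head 10–3.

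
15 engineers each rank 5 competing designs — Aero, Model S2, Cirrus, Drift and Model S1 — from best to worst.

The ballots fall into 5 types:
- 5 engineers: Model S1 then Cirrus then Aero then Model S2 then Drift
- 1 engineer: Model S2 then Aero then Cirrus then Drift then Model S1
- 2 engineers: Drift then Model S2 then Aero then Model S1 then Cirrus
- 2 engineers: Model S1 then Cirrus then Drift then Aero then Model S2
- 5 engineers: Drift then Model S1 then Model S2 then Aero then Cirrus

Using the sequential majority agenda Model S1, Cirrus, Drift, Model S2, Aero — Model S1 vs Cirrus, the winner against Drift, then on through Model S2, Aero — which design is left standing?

Drift

Round 1: Model S1 vs Cirrus — 14–1, Model S1 advances.
Round 2: Model S1 vs Drift — 7–8, Drift advances.
Round 3: Drift vs Model S2 — 9–6, Drift advances.
Round 4: Drift vs Aero — 9–6, Drift advances.
The agenda winner is Drift.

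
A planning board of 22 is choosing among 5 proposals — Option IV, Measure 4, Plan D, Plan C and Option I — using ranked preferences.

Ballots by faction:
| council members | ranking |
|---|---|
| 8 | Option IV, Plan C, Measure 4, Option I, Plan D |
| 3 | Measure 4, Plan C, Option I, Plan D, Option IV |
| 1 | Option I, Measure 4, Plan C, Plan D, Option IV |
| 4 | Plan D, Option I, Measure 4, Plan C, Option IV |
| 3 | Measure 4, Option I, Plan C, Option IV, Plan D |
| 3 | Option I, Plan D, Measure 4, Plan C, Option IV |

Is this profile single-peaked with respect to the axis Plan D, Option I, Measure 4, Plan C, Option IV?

Axis positions: Plan D=1, Option I=2, Measure 4=3, Plan C=4, Option IV=5.
Faction 1 (peak Option IV at position 5): ranking walks positions 5-4-3-2-1, expanding outward from the peak — single-peaked.
Faction 2 (peak Measure 4 at position 3): ranking walks positions 3-4-2-1-5, expanding outward from the peak — single-peaked.
Faction 3 (peak Option I at position 2): ranking walks positions 2-3-4-1-5, expanding outward from the peak — single-peaked.
Faction 4 (peak Plan D at position 1): ranking walks positions 1-2-3-4-5, expanding outward from the peak — single-peaked.
Faction 5 (peak Measure 4 at position 3): ranking walks positions 3-2-4-5-1, expanding outward from the peak — single-peaked.
Faction 6 (peak Option I at position 2): ranking walks positions 2-1-3-4-5, expanding outward from the peak — single-peaked.
Every ranking is single-peaked on this axis.

yes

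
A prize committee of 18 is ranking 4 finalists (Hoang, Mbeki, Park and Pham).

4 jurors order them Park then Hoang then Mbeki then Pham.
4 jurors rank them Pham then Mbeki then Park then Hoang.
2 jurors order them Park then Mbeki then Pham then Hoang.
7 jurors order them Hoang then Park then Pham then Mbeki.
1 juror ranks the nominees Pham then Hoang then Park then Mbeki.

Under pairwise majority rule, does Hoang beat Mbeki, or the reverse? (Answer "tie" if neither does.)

Hoang

Ballots ranking Hoang above Mbeki: 4 + 7 + 1 = 12.
Ballots ranking Mbeki above Hoang: 18 − 12 = 6.
Hoang wins the head-to-head 12–6.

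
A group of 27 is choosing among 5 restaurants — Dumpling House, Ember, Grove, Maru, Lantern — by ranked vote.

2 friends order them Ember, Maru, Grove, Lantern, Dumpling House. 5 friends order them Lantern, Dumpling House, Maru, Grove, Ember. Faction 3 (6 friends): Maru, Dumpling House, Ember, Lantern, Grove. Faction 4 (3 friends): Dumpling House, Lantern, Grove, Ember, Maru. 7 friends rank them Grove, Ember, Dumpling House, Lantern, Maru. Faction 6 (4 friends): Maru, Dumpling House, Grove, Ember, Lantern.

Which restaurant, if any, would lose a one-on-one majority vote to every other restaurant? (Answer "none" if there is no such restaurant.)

Head-to-head results (27 friends):
Dumpling House–Ember: Dumpling House 18–9.
Dumpling House vs Grove: 5+6+3+4 = 18 for Dumpling House, 9 for Grove — Dumpling House by 18–9.
Dumpling House vs Maru: Dumpling House is ranked higher on 5+3+7 = 15 ballots, Maru on 12. Dumpling House wins 15–12.
Dumpling House vs Lantern: 6+3+7+4 = 20 for Dumpling House, 7 for Lantern — Dumpling House by 20–7.
Ember vs Grove: 2+6 = 8 for Ember, 19 for Grove — Grove by 19–8.
Ember vs Maru: Ember is ranked higher on 2+3+7 = 12 ballots, Maru on 15. Maru wins 15–12.
Ember vs Lantern: 19 to 8, Ember.
Grove vs Maru: Grove preferred on 3+7 = 10 ballots; Maru wins 17–10.
Grove–Lantern: Lantern 14–13.
Maru vs Lantern: Lantern wins 15–12.
Each restaurant has at least one pairwise win (Dumpling House beats Ember; Ember beats Lantern; Grove beats Ember; Maru beats Ember; Lantern beats Grove) — no Condorcet loser.

none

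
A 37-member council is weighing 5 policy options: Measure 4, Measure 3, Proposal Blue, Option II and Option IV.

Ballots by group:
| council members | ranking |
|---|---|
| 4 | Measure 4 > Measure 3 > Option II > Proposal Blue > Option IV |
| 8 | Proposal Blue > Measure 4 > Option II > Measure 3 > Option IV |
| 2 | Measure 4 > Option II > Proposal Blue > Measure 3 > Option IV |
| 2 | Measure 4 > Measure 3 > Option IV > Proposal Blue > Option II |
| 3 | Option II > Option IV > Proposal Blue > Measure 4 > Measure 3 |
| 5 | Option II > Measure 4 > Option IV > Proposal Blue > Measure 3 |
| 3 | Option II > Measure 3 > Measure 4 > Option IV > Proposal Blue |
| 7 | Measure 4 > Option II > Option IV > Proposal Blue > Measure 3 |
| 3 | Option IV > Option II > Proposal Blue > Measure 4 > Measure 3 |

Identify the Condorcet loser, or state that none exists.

none

Head-to-head results (37 council members):
Measure 4 vs Measure 3: 34 for Measure 4, 3 for Measure 3 — Measure 4 by 34–3.
Measure 4 vs Proposal Blue: Measure 4, 23–14.
Measure 4 vs Option II: 4+8+2+2+7 = 23 for Measure 4, 14 for Option II — Measure 4 by 23–14.
Measure 4 vs Option IV: Measure 4 preferred on 31 ballots; Measure 4 wins 31–6.
Measure 3 vs Proposal Blue: Proposal Blue, 28–9.
Measure 3 vs Option II: Measure 3 preferred on 4+2 = 6 ballots; Option II wins 31–6.
Measure 3 vs Option IV: Measure 3 is ranked higher on 4+8+2+2+3 = 19 ballots, Option IV on 18. Measure 3 wins 19–18.
Proposal Blue vs Option II: 10 to 27, Option II.
Proposal Blue vs Option IV: 4+8+2 = 14 for Proposal Blue, 23 for Option IV — Option IV by 23–14.
Option II vs Option IV: Option II is ranked higher on 32 ballots, Option IV on 5. Option II wins 32–5.
No option is winless: Measure 4 beats Measure 3; Measure 3 beats Option IV; Proposal Blue beats Measure 3; Option II beats Measure 3; Option IV beats Proposal Blue. There is no Condorcet loser.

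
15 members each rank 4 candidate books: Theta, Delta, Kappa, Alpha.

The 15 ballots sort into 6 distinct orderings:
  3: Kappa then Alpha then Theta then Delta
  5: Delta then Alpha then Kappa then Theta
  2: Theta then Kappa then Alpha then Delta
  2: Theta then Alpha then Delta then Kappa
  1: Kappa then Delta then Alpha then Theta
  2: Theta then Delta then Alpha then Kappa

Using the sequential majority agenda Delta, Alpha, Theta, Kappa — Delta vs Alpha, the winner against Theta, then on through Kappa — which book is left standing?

Round 1: Delta vs Alpha — 8–7, Delta advances.
Round 2: Delta vs Theta — 6–9, Theta advances.
Round 3: Theta vs Kappa — 6–9, Kappa advances.
Kappa survives the agenda.

Kappa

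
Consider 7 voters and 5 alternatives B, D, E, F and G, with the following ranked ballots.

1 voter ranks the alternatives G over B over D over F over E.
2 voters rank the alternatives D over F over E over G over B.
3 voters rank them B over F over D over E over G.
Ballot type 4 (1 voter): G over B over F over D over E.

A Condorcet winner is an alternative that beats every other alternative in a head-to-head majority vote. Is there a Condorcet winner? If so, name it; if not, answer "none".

none

Pairwise majorities:
B vs D: B, 5–2.
B vs E: B, 5–2.
B vs F: B wins 5–2.
B–G: G 4–3.
D vs E: D, 7–0.
D–F: F 4–3.
D vs G: D wins 5–2.
E–F: F 7–0.
E–G: E 5–2.
F–G: F 5–2.
Each alternative drops at least one matchup (B loses to G; D loses to B; E loses to B; F loses to B; G loses to D); the cycle B > D > G > B rules out a Condorcet winner.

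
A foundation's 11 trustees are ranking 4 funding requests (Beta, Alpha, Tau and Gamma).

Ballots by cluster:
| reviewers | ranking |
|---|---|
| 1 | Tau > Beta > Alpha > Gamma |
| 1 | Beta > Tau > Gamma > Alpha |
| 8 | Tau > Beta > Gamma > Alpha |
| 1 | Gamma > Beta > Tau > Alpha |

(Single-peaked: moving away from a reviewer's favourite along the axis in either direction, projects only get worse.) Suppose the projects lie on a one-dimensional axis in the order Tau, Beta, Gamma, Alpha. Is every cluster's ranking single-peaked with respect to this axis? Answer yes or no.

Axis positions: Tau=1, Beta=2, Gamma=3, Alpha=4.
Cluster 1: ranking walks positions 1-2-4-3; Alpha is ranked above Gamma even though Gamma lies between Alpha and the peak Tau on the axis — preferences dip and rise again. Not single-peaked.
Cluster 2 (peak Beta at position 2): ranking walks positions 2-1-3-4, expanding outward from the peak — single-peaked.
Cluster 3 (peak Tau at position 1): ranking walks positions 1-2-3-4, expanding outward from the peak — single-peaked.
Cluster 4 (peak Gamma at position 3): ranking walks positions 3-2-1-4, expanding outward from the peak — single-peaked.
Cluster 1 violates single-peakedness, so the profile is not single-peaked on this axis.

no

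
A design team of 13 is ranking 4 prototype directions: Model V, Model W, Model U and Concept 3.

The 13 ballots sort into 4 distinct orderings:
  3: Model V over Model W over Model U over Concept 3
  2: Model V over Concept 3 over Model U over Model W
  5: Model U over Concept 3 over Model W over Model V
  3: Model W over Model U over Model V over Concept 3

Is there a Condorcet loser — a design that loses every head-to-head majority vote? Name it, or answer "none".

none

Head-to-head results (13 engineers):
Model V vs Model W: Model V is ranked higher on 3+2 = 5 ballots, Model W on 8. Model W wins 8–5.
Model V–Model U: Model U 8–5.
Model V vs Concept 3: Model V, 8–5.
Model W vs Model U: 6 to 7, Model U.
Model W vs Concept 3: Concept 3, 7–6.
Model U vs Concept 3: Model U, 11–2.
Every design wins at least one matchup (Model V beats Concept 3; Model W beats Model V; Model U beats Model V; Concept 3 beats Model W), so there is no Condorcet loser.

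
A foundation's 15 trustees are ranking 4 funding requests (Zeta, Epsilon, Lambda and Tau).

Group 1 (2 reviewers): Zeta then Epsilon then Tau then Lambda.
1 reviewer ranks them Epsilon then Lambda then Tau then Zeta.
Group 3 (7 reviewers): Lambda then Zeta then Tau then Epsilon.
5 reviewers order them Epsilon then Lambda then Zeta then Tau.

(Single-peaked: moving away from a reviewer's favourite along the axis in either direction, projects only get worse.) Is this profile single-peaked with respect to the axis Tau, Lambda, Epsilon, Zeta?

Axis positions: Tau=1, Lambda=2, Epsilon=3, Zeta=4.
Group 1: ranking walks positions 4-3-1-2; Tau is ranked above Lambda even though Lambda lies between Tau and the peak Zeta on the axis — preferences dip and rise again. Not single-peaked.
Group 2 (peak Epsilon at position 3): ranking walks positions 3-2-1-4, expanding outward from the peak — single-peaked.
Group 3: ranking walks positions 2-4-1-3; Zeta is ranked above Epsilon even though Epsilon lies between Zeta and the peak Lambda on the axis — preferences dip and rise again. Not single-peaked.
Group 4 (peak Epsilon at position 3): ranking walks positions 3-2-4-1, expanding outward from the peak — single-peaked.
Group 1 violates single-peakedness, so the profile is not single-peaked on this axis.

no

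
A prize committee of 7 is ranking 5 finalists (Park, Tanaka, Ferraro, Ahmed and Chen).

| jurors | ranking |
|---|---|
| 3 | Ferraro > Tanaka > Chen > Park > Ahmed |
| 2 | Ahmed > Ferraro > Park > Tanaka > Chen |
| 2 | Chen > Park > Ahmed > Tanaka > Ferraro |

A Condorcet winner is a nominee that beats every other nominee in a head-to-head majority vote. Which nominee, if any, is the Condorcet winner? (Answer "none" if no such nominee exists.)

Check each pair by majority over 7 ballots:
Park vs Tanaka: 4 to 3, Park.
Park vs Ferraro: Park preferred on 2 ballots; Ferraro wins 5–2.
Park vs Ahmed: Park is ranked higher on 3+2 = 5 ballots, Ahmed on 2. Park wins 5–2.
Park vs Chen: Park is ranked higher on 2 ballots, Chen on 5. Chen wins 5–2.
Tanaka vs Ferraro: 2 for Tanaka, 5 for Ferraro — Ferraro by 5–2.
Tanaka vs Ahmed: Tanaka preferred on 3 ballots; Ahmed wins 4–3.
Tanaka vs Chen: Tanaka preferred on 3+2 = 5 ballots; Tanaka wins 5–2.
Ferraro vs Ahmed: Ferraro preferred on 3 ballots; Ahmed wins 4–3.
Ferraro vs Chen: 5 to 2, Ferraro.
Ahmed vs Chen: 2 to 5, Chen.
Every nominee loses at least once (Park loses to Ferraro; Tanaka loses to Park; Ferraro loses to Ahmed; Ahmed loses to Park; Chen loses to Tanaka). The majority relation contains the cycle Park → Tanaka → Chen → Park, so there is no Condorcet winner.

none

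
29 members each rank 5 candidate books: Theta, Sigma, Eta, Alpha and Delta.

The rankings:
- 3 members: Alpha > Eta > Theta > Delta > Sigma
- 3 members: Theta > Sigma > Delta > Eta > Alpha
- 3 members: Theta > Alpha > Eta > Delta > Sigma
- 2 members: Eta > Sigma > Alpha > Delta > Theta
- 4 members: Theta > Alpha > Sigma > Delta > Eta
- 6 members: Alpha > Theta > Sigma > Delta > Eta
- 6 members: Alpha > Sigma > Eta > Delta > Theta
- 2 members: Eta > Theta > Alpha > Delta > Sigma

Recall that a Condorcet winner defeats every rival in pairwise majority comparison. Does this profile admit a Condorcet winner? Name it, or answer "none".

Alpha

Pairwise majorities:
Theta vs Sigma: 3+3+3+4+6+2 = 21 for Theta, 8 for Sigma — Theta by 21–8.
Theta–Eta: Theta 16–13.
Theta vs Alpha: Theta is ranked higher on 3+3+4+2 = 12 ballots, Alpha on 17. Alpha wins 17–12.
Theta–Delta: Theta 21–8.
Sigma vs Eta: 19 to 10, Sigma.
Sigma vs Alpha: 5 to 24, Alpha.
Sigma–Delta: Sigma 21–8.
Eta vs Alpha: Eta is ranked higher on 3+2+2 = 7 ballots, Alpha on 22. Alpha wins 22–7.
Eta vs Delta: 3+3+2+6+2 = 16 for Eta, 13 for Delta — Eta by 16–13.
Alpha vs Delta: Alpha is ranked higher on 26 ballots, Delta on 3. Alpha wins 26–3.
Alpha beats each of Theta, Sigma, Eta, Delta — Alpha is the Condorcet winner.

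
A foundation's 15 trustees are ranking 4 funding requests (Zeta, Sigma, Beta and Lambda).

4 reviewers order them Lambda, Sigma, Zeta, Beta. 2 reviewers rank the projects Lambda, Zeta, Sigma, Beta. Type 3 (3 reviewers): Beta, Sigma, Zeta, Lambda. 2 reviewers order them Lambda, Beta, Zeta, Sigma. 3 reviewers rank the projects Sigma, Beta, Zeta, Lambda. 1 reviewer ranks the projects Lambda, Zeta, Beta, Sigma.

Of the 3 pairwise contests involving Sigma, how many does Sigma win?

Sigma against each rival (15 reviewers):
Sigma vs Zeta: 4+3+3 = 10 for Sigma, 5 for Zeta — Sigma by 10–5.
Sigma vs Beta: Sigma wins 9–6.
Sigma vs Lambda: Sigma preferred on 3+3 = 6 ballots; Lambda wins 9–6.
Sigma beats Zeta, Beta; loses to Lambda — 2 pairwise wins.

2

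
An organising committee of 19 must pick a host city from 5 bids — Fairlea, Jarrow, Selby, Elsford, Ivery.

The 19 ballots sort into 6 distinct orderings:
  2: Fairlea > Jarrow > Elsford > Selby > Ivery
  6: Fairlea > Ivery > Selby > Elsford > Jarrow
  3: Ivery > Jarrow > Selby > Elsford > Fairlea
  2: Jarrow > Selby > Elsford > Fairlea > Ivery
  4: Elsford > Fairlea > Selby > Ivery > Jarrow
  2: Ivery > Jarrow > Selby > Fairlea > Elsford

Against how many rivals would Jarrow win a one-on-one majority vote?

0

Jarrow against each rival (19 organisers):
Jarrow vs Fairlea: Jarrow preferred on 3+2+2 = 7 ballots; Fairlea wins 12–7.
Jarrow vs Selby: Selby wins 10–9.
Jarrow vs Elsford: Elsford, 10–9.
Jarrow vs Ivery: 2+2 = 4 for Jarrow, 15 for Ivery — Ivery by 15–4.
Jarrow beats no one; loses to Fairlea, Selby, Elsford, Ivery — 0 pairwise wins.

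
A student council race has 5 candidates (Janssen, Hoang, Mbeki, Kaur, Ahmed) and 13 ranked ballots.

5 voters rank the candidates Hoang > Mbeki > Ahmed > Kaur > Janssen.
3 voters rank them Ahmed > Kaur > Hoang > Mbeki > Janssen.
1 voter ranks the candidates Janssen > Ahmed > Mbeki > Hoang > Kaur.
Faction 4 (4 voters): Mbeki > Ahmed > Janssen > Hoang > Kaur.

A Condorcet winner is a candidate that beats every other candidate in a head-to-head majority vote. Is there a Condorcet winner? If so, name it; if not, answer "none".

none

Head-to-head results (13 voters):
Janssen vs Hoang: Janssen is ranked higher on 1+4 = 5 ballots, Hoang on 8. Hoang wins 8–5.
Janssen vs Mbeki: 1 to 12, Mbeki.
Janssen vs Kaur: Janssen is ranked higher on 1+4 = 5 ballots, Kaur on 8. Kaur wins 8–5.
Janssen vs Ahmed: 1 to 12, Ahmed.
Hoang vs Mbeki: Hoang preferred on 5+3 = 8 ballots; Hoang wins 8–5.
Hoang vs Kaur: Hoang is ranked higher on 5+1+4 = 10 ballots, Kaur on 3. Hoang wins 10–3.
Hoang vs Ahmed: 5 to 8, Ahmed.
Mbeki vs Kaur: 10 to 3, Mbeki.
Mbeki vs Ahmed: 5+4 = 9 for Mbeki, 4 for Ahmed — Mbeki by 9–4.
Kaur vs Ahmed: Kaur is ranked higher on 0 ballots, Ahmed on 13. Ahmed wins 13–0.
No candidate is unbeaten: Janssen loses to Hoang; Hoang loses to Ahmed; Mbeki loses to Hoang; Kaur loses to Hoang; Ahmed loses to Mbeki. In particular Hoang > Mbeki > Ahmed > Hoang is a majority cycle — no Condorcet winner exists.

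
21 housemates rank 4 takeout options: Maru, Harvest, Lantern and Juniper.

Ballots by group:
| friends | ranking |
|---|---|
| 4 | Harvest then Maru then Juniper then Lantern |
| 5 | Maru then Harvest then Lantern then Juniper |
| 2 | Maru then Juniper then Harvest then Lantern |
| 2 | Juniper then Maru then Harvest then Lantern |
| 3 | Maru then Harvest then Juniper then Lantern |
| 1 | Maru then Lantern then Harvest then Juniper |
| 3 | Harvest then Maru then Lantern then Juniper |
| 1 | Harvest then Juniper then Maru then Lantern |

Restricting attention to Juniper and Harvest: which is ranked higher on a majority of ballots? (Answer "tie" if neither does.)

Harvest

Ballots ranking Juniper above Harvest: 2 + 2 = 4.
Ballots ranking Harvest above Juniper: 21 − 4 = 17.
Harvest wins the head-to-head 17–4.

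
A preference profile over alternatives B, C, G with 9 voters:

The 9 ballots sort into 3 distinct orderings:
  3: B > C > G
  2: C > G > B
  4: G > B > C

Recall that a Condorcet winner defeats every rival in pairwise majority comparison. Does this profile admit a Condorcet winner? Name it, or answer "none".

Pairwise majorities:
B–C: B 7–2.
B vs G: G, 6–3.
C–G: C 5–4.
No alternative is unbeaten: B loses to G; C loses to B; G loses to C. In particular B > C > G > B is a majority cycle — no Condorcet winner exists.

none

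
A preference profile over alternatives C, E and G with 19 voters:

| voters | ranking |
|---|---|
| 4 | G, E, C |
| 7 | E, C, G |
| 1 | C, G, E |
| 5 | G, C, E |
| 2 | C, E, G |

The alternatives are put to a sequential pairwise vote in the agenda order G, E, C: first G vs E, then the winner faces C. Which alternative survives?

Round 1: G vs E — 10–9, G advances.
Round 2: G vs C — 9–10, C advances.
The agenda winner is C.

C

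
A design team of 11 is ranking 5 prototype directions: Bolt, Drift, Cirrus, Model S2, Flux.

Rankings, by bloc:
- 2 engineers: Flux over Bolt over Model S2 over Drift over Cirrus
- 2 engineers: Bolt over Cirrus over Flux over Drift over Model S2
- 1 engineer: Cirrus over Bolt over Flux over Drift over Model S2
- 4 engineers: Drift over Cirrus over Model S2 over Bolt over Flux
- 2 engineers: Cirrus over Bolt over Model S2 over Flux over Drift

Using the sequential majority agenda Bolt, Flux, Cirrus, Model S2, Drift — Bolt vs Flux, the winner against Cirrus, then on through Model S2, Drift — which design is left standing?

Drift

Round 1: Bolt vs Flux — 9–2, Bolt advances.
Round 2: Bolt vs Cirrus — 4–7, Cirrus advances.
Round 3: Cirrus vs Model S2 — 9–2, Cirrus advances.
Round 4: Cirrus vs Drift — 5–6, Drift advances.
The agenda winner is Drift.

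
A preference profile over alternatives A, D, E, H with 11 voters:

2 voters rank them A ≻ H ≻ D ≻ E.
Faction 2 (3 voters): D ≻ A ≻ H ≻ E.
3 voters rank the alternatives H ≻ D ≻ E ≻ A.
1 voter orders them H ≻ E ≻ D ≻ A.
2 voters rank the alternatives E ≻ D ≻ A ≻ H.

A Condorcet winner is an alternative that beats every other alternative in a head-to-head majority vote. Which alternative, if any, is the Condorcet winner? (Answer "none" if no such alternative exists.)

Check each pair by majority over 11 ballots:
A vs D: A is ranked higher on 2 ballots, D on 9. D wins 9–2.
A vs E: A is ranked higher on 2+3 = 5 ballots, E on 6. E wins 6–5.
A vs H: 2+3+2 = 7 for A, 4 for H — A by 7–4.
D vs E: 8 to 3, D.
D vs H: 3+2 = 5 for D, 6 for H — H by 6–5.
E vs H: 2 to 9, H.
No alternative is unbeaten: A loses to D; D loses to H; E loses to D; H loses to A. In particular A → H → D → A is a majority cycle — no Condorcet winner exists.

none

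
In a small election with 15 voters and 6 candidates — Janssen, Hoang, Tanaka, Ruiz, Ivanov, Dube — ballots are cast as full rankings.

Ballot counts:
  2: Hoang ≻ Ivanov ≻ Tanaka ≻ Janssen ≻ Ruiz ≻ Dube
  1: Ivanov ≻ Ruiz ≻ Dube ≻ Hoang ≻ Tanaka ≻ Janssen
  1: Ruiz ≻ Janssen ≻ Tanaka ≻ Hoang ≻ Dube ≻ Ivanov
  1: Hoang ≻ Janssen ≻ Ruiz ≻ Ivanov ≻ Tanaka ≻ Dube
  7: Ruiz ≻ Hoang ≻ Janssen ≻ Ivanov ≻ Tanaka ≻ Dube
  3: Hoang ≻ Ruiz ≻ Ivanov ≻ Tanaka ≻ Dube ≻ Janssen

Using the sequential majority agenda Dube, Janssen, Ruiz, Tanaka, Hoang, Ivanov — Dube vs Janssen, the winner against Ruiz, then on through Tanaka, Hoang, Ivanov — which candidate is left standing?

Ruiz

Round 1: Dube vs Janssen — 4–11, Janssen advances.
Round 2: Janssen vs Ruiz — 3–12, Ruiz advances.
Round 3: Ruiz vs Tanaka — 13–2, Ruiz advances.
Round 4: Ruiz vs Hoang — 9–6, Ruiz advances.
Round 5: Ruiz vs Ivanov — 12–3, Ruiz advances.
Ruiz survives the agenda.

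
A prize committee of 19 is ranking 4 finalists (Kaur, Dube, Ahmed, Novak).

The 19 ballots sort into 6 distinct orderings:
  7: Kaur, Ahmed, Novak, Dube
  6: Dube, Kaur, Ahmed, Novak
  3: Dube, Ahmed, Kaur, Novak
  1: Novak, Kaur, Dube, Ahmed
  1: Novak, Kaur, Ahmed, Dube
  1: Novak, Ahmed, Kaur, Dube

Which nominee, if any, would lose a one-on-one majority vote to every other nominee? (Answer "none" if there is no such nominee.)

Pairwise majorities:
Kaur vs Dube: Kaur wins 10–9.
Kaur vs Ahmed: 7+6+1+1 = 15 for Kaur, 4 for Ahmed — Kaur by 15–4.
Kaur–Novak: Kaur 16–3.
Dube vs Ahmed: 10 to 9, Dube.
Dube vs Novak: 9 to 10, Novak.
Ahmed vs Novak: Ahmed wins 16–3.
Each nominee has at least one pairwise win (Kaur beats Dube; Dube beats Ahmed; Ahmed beats Novak; Novak beats Dube) — no Condorcet loser.

none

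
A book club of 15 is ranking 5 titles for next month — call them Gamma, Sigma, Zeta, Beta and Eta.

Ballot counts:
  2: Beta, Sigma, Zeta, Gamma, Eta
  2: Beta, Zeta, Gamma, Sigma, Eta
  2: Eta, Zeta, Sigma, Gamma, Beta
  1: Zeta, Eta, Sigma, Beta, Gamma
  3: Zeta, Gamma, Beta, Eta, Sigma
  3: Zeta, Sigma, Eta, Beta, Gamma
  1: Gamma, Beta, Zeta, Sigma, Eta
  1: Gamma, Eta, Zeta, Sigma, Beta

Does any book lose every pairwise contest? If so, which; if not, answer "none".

Pairwise majorities:
Gamma vs Sigma: 2+3+1+1 = 7 for Gamma, 8 for Sigma — Sigma by 8–7.
Gamma–Zeta: Zeta 13–2.
Gamma vs Beta: Gamma is ranked higher on 2+3+1+1 = 7 ballots, Beta on 8. Beta wins 8–7.
Gamma vs Eta: Gamma wins 9–6.
Sigma vs Zeta: Zeta wins 13–2.
Sigma–Beta: Beta 8–7.
Sigma vs Eta: 8 to 7, Sigma.
Zeta vs Beta: 10 to 5, Zeta.
Zeta–Eta: Zeta 12–3.
Beta vs Eta: Beta wins 8–7.
Eta loses to every other book — it is the Condorcet loser.

Eta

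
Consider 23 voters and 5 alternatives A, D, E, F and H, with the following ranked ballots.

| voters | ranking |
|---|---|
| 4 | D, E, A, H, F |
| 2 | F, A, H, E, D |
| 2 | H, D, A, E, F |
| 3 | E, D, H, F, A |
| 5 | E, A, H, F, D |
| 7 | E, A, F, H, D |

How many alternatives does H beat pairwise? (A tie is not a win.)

H against each rival (23 voters):
H vs A: 5 to 18, A.
H vs D: H, 16–7.
H vs E: E wins 19–4.
H–F: H 14–9.
H beats D, F; loses to A, E — 2 pairwise wins.

2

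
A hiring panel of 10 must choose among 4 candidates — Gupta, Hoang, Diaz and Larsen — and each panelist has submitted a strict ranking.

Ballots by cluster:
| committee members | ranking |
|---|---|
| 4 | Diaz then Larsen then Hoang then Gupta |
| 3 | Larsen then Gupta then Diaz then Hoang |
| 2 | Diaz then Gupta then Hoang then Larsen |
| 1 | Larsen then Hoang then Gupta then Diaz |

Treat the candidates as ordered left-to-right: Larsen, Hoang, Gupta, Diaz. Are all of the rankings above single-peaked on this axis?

Axis positions: Larsen=1, Hoang=2, Gupta=3, Diaz=4.
Cluster 1: ranking walks positions 4-1-2-3; Larsen is ranked above Gupta even though Gupta lies between Larsen and the peak Diaz on the axis — preferences dip and rise again. Not single-peaked.
Cluster 2: ranking walks positions 1-3-4-2; Gupta is ranked above Hoang even though Hoang lies between Gupta and the peak Larsen on the axis — preferences dip and rise again. Not single-peaked.
Cluster 3 (peak Diaz at position 4): ranking walks positions 4-3-2-1, expanding outward from the peak — single-peaked.
Cluster 4 (peak Larsen at position 1): ranking walks positions 1-2-3-4, expanding outward from the peak — single-peaked.
Cluster 1 violates single-peakedness, so the profile is not single-peaked on this axis.

no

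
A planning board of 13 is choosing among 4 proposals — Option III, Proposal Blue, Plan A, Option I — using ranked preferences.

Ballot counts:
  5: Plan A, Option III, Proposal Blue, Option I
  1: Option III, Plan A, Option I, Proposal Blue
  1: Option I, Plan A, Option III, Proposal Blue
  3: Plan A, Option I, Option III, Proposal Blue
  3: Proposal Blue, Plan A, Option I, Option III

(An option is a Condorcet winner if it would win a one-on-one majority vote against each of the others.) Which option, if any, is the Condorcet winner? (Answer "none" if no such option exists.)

Check each pair by majority over 13 ballots:
Option III vs Proposal Blue: 10 to 3, Option III.
Option III vs Plan A: 1 for Option III, 12 for Plan A — Plan A by 12–1.
Option III vs Option I: 5+1 = 6 for Option III, 7 for Option I — Option I by 7–6.
Proposal Blue vs Plan A: 3 for Proposal Blue, 10 for Plan A — Plan A by 10–3.
Proposal Blue vs Option I: Proposal Blue is ranked higher on 5+3 = 8 ballots, Option I on 5. Proposal Blue wins 8–5.
Plan A vs Option I: Plan A is ranked higher on 5+1+3+3 = 12 ballots, Option I on 1. Plan A wins 12–1.
Plan A wins every pairwise contest, so Plan A is the Condorcet winner.

Plan A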